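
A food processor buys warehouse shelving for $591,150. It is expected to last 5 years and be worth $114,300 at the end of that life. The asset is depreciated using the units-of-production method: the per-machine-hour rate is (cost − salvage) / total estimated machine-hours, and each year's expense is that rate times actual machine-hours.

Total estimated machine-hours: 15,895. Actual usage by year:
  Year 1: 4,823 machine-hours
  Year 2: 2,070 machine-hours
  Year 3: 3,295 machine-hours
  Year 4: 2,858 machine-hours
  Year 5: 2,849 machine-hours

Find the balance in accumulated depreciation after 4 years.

Depreciable base = $591,150 − $114,300 = $476,850.
Rate = $476,850 / 15,895 machine-hours = $30 per machine-hour.
Year 1: 4,823 × $30 = $144,690. Book value $446,460.
Year 2: 2,070 × $30 = $62,100. Book value $384,360.
Year 3: 3,295 × $30 = $98,850. Book value $285,510.
Year 4: 2,858 × $30 = $85,740. Book value $199,770.
Accumulated through year 4 = $591,150 − $199,770 = $391,380.

$391,380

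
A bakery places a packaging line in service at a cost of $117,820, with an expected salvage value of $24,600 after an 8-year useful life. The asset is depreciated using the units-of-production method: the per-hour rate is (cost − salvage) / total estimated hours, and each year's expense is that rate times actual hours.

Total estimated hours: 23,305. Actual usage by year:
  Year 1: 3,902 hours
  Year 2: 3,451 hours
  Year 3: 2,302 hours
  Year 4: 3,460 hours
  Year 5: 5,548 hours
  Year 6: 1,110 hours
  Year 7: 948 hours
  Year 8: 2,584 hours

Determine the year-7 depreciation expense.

$3,792

Depreciable base = $117,820 − $24,600 = $93,220.
Rate = $93,220 / 23,305 hours = $4 per hour.
Year 1: 3,902 × $4 = $15,608. Book value $102,212.
Year 2: 3,451 × $4 = $13,804. Book value $88,408.
Year 3: 2,302 × $4 = $9,208. Book value $79,200.
Year 4: 3,460 × $4 = $13,840. Book value $65,360.
Year 5: 5,548 × $4 = $22,192. Book value $43,168.
Year 6: 1,110 × $4 = $4,440. Book value $38,728.
Year 7: 948 × $4 = $3,792. Book value $34,936.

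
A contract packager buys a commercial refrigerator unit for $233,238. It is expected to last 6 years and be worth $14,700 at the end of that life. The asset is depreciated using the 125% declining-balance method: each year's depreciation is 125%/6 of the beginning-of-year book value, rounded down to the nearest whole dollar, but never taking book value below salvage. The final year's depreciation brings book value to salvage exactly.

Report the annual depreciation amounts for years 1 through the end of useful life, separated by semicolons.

$48,591; $38,468; $30,453; $24,109; $19,086; $57,831

Depreciable base = $233,238 − $14,700 = $218,538.
Year 1: ⌊$233,238 × 125%/6⌋ = $48,591. Book value $184,647.
Year 2: ⌊$184,647 × 125%/6⌋ = $38,468. Book value $146,179.
Year 3: ⌊$146,179 × 125%/6⌋ = $30,453. Book value $115,726.
Year 4: ⌊$115,726 × 125%/6⌋ = $24,109. Book value $91,617.
Year 5: ⌊$91,617 × 125%/6⌋ = $19,086. Book value $72,531.
Year 6 (final): $72,531 − $14,700 = $57,831. Book value $14,700.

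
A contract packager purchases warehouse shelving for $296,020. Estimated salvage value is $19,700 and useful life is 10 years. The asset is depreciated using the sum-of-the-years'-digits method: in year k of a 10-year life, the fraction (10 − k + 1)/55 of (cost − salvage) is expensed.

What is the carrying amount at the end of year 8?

Depreciable base = $296,020 − $19,700 = $276,320.
Sum of the years' digits = 10+9+8+7+6+5+4+3+2+1 = 55.
Year 1: $276,320 × 10/55 = $50,240. Book value $245,780.
Year 2: $276,320 × 9/55 = $45,216. Book value $200,564.
Year 3: $276,320 × 8/55 = $40,192. Book value $160,372.
Year 4: $276,320 × 7/55 = $35,168. Book value $125,204.
Year 5: $276,320 × 6/55 = $30,144. Book value $95,060.
Year 6: $276,320 × 5/55 = $25,120. Book value $69,940.
Year 7: $276,320 × 4/55 = $20,096. Book value $49,844.
Year 8: $276,320 × 3/55 = $15,072. Book value $34,772.

$34,772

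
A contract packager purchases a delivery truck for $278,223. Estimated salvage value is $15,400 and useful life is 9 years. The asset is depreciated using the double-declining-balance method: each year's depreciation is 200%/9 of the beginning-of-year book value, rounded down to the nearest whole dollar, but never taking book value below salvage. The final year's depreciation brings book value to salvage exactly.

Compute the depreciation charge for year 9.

$21,861

Depreciable base = $278,223 − $15,400 = $262,823.
Year 1: ⌊$278,223 × 200%/9⌋ = $61,827. Book value $216,396.
Year 2: ⌊$216,396 × 200%/9⌋ = $48,088. Book value $168,308.
Year 3: ⌊$168,308 × 200%/9⌋ = $37,401. Book value $130,907.
Year 4: ⌊$130,907 × 200%/9⌋ = $29,090. Book value $101,817.
Year 5: ⌊$101,817 × 200%/9⌋ = $22,626. Book value $79,191.
Year 6: ⌊$79,191 × 200%/9⌋ = $17,598. Book value $61,593.
Year 7: ⌊$61,593 × 200%/9⌋ = $13,687. Book value $47,906.
Year 8: ⌊$47,906 × 200%/9⌋ = $10,645. Book value $37,261.
Year 9 (final): $37,261 − $15,400 = $21,861. Book value $15,400.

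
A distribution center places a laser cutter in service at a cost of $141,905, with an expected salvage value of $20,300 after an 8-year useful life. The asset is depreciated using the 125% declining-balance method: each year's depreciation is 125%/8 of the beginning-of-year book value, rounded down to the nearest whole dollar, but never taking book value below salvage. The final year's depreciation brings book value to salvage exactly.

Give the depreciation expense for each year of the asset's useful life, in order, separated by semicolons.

$22,172; $18,708; $15,785; $13,318; $11,237; $9,482; $8,000; $22,903

Depreciable base = $141,905 − $20,300 = $121,605.
Year 1: ⌊$141,905 × 125%/8⌋ = $22,172. Book value $119,733.
Year 2: ⌊$119,733 × 125%/8⌋ = $18,708. Book value $101,025.
Year 3: ⌊$101,025 × 125%/8⌋ = $15,785. Book value $85,240.
Year 4: ⌊$85,240 × 125%/8⌋ = $13,318. Book value $71,922.
Year 5: ⌊$71,922 × 125%/8⌋ = $11,237. Book value $60,685.
Year 6: ⌊$60,685 × 125%/8⌋ = $9,482. Book value $51,203.
Year 7: ⌊$51,203 × 125%/8⌋ = $8,000. Book value $43,203.
Year 8 (final): $43,203 − $20,300 = $22,903. Book value $20,300.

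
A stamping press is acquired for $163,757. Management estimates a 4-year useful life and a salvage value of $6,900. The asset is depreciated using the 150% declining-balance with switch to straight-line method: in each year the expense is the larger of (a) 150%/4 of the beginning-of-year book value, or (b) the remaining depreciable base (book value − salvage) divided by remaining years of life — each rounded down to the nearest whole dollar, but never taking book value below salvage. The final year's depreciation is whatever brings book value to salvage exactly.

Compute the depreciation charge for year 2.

Depreciable base = $163,757 − $6,900 = $156,857.
Year 1: DB = ⌊$163,757 × 150%/4⌋ = $61,408; SL = ⌊$156,857/4⌋ = $39,214 → take DB $61,408. Book value $102,349.
Year 2: DB = ⌊$102,349 × 150%/4⌋ = $38,380; SL = ⌊$95,449/3⌋ = $31,816 → take DB $38,380. Book value $63,969.

$38,380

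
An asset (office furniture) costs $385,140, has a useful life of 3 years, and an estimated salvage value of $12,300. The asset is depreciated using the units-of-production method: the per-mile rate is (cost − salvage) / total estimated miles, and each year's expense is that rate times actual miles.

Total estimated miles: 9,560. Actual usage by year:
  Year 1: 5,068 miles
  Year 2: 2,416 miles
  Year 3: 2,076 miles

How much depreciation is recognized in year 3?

$80,964

Depreciable base = $385,140 − $12,300 = $372,840.
Rate = $372,840 / 9,560 miles = $39 per mile.
Year 1: 5,068 × $39 = $197,652. Book value $187,488.
Year 2: 2,416 × $39 = $94,224. Book value $93,264.
Year 3: 2,076 × $39 = $80,964. Book value $12,300.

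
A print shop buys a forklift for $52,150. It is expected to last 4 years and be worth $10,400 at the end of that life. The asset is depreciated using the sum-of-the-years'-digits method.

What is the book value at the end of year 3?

$14,575

Depreciable base = $52,150 − $10,400 = $41,750.
Sum of the years' digits = 4+3+2+1 = 10.
Year 1: $41,750 × 4/10 = $16,700. Book value $35,450.
Year 2: $41,750 × 3/10 = $12,525. Book value $22,925.
Year 3: $41,750 × 2/10 = $8,350. Book value $14,575.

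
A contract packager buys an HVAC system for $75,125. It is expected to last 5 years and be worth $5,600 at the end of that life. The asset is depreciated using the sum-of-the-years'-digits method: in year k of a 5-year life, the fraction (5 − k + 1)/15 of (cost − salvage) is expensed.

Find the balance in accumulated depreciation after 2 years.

$41,715

Depreciable base = $75,125 − $5,600 = $69,525.
Sum of the years' digits = 5+4+3+2+1 = 15.
Year 1: $69,525 × 5/15 = $23,175. Book value $51,950.
Year 2: $69,525 × 4/15 = $18,540. Book value $33,410.
Accumulated through year 2 = $75,125 − $33,410 = $41,715.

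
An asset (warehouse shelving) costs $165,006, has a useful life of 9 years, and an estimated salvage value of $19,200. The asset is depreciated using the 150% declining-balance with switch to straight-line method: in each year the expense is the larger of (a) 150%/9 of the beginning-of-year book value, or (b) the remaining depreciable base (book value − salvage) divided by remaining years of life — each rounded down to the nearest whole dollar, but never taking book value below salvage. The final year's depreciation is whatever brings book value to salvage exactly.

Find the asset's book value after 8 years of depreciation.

Depreciable base = $165,006 − $19,200 = $145,806.
Year 1: DB = ⌊$165,006 × 150%/9⌋ = $27,501; SL = ⌊$145,806/9⌋ = $16,200 → take DB $27,501. Book value $137,505.
Year 2: DB = ⌊$137,505 × 150%/9⌋ = $22,917; SL = ⌊$118,305/8⌋ = $14,788 → take DB $22,917. Book value $114,588.
Year 3: DB = ⌊$114,588 × 150%/9⌋ = $19,098; SL = ⌊$95,388/7⌋ = $13,626 → take DB $19,098. Book value $95,490.
Year 4: DB = ⌊$95,490 × 150%/9⌋ = $15,915; SL = ⌊$76,290/6⌋ = $12,715 → take DB $15,915. Book value $79,575.
Year 5: DB = ⌊$79,575 × 150%/9⌋ = $13,262; SL = ⌊$60,375/5⌋ = $12,075 → take DB $13,262. Book value $66,313.
Year 6: DB = ⌊$66,313 × 150%/9⌋ = $11,052; SL = ⌊$47,113/4⌋ = $11,778 → take SL $11,778. Book value $54,535.
Year 7: DB = ⌊$54,535 × 150%/9⌋ = $9,089; SL = ⌊$35,335/3⌋ = $11,778 → take SL $11,778. Book value $42,757.
Year 8: DB = ⌊$42,757 × 150%/9⌋ = $7,126; SL = ⌊$23,557/2⌋ = $11,778 → take SL $11,778. Book value $30,979.

$30,979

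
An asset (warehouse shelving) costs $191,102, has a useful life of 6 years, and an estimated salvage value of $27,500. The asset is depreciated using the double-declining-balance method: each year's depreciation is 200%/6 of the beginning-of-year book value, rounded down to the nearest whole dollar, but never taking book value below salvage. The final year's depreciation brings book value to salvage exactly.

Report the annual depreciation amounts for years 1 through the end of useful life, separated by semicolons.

Depreciable base = $191,102 − $27,500 = $163,602.
Year 1: ⌊$191,102 × 200%/6⌋ = $63,700. Book value $127,402.
Year 2: ⌊$127,402 × 200%/6⌋ = $42,467. Book value $84,935.
Year 3: ⌊$84,935 × 200%/6⌋ = $28,311. Book value $56,624.
Year 4: ⌊$56,624 × 200%/6⌋ = $18,874. Book value $37,750.
Year 5: ⌊$37,750 × 200%/6⌋ = $12,583, capped at $10,250. Book value $27,500.
Year 6 (final): $27,500 − $27,500 = $0. Book value $27,500.

$63,700; $42,467; $28,311; $18,874; $10,250; $0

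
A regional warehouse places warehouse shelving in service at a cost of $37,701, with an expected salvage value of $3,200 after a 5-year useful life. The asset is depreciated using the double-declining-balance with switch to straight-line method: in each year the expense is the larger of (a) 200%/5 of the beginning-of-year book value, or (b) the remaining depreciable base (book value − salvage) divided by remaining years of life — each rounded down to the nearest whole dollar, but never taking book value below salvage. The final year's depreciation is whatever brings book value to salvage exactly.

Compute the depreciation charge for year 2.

$9,048

Depreciable base = $37,701 − $3,200 = $34,501.
Year 1: DB = ⌊$37,701 × 200%/5⌋ = $15,080; SL = ⌊$34,501/5⌋ = $6,900 → take DB $15,080. Book value $22,621.
Year 2: DB = ⌊$22,621 × 200%/5⌋ = $9,048; SL = ⌊$19,421/4⌋ = $4,855 → take DB $9,048. Book value $13,573.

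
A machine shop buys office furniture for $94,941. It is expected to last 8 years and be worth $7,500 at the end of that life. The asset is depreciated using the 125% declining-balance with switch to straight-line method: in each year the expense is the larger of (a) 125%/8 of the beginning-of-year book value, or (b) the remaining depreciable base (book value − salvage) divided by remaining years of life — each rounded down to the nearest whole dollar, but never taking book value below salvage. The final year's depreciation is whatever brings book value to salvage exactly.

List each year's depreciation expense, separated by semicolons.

Depreciable base = $94,941 − $7,500 = $87,441.
Year 1: DB = ⌊$94,941 × 125%/8⌋ = $14,834; SL = ⌊$87,441/8⌋ = $10,930 → take DB $14,834. Book value $80,107.
Year 2: DB = ⌊$80,107 × 125%/8⌋ = $12,516; SL = ⌊$72,607/7⌋ = $10,372 → take DB $12,516. Book value $67,591.
Year 3: DB = ⌊$67,591 × 125%/8⌋ = $10,561; SL = ⌊$60,091/6⌋ = $10,015 → take DB $10,561. Book value $57,030.
Year 4: DB = ⌊$57,030 × 125%/8⌋ = $8,910; SL = ⌊$49,530/5⌋ = $9,906 → take SL $9,906. Book value $47,124.
Year 5: DB = ⌊$47,124 × 125%/8⌋ = $7,363; SL = ⌊$39,624/4⌋ = $9,906 → take SL $9,906. Book value $37,218.
Year 6: DB = ⌊$37,218 × 125%/8⌋ = $5,815; SL = ⌊$29,718/3⌋ = $9,906 → take SL $9,906. Book value $27,312.
Year 7: DB = ⌊$27,312 × 125%/8⌋ = $4,267; SL = ⌊$19,812/2⌋ = $9,906 → take SL $9,906. Book value $17,406.
Year 8 (final): $17,406 − $7,500 = $9,906. Book value $7,500.

$14,834; $12,516; $10,561; $9,906; $9,906; $9,906; $9,906; $9,906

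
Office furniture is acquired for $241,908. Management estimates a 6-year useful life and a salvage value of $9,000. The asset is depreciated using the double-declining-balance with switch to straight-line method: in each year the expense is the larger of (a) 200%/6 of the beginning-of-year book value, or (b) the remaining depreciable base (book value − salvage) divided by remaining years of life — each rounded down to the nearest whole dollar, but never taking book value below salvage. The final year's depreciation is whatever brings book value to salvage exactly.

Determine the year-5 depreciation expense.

$19,392

Depreciable base = $241,908 − $9,000 = $232,908.
Year 1: DB = ⌊$241,908 × 200%/6⌋ = $80,636; SL = ⌊$232,908/6⌋ = $38,818 → take DB $80,636. Book value $161,272.
Year 2: DB = ⌊$161,272 × 200%/6⌋ = $53,757; SL = ⌊$152,272/5⌋ = $30,454 → take DB $53,757. Book value $107,515.
Year 3: DB = ⌊$107,515 × 200%/6⌋ = $35,838; SL = ⌊$98,515/4⌋ = $24,628 → take DB $35,838. Book value $71,677.
Year 4: DB = ⌊$71,677 × 200%/6⌋ = $23,892; SL = ⌊$62,677/3⌋ = $20,892 → take DB $23,892. Book value $47,785.
Year 5: DB = ⌊$47,785 × 200%/6⌋ = $15,928; SL = ⌊$38,785/2⌋ = $19,392 → take SL $19,392. Book value $28,393.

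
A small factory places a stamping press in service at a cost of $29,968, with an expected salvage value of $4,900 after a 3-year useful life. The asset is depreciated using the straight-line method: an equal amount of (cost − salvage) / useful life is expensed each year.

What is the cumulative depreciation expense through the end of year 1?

Depreciable base = $29,968 − $4,900 = $25,068.
Annual expense = $25,068 / 3 = $8,356.
End of year 1: book value $21,612.
Accumulated through year 1 = $29,968 − $21,612 = $8,356.

$8,356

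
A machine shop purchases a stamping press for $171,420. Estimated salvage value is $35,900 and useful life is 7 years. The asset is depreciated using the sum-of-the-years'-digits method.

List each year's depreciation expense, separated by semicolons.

Depreciable base = $171,420 − $35,900 = $135,520.
Sum of the years' digits = 7+6+5+4+3+2+1 = 28.
Year 1: $135,520 × 7/28 = $33,880. Book value $137,540.
Year 2: $135,520 × 6/28 = $29,040. Book value $108,500.
Year 3: $135,520 × 5/28 = $24,200. Book value $84,300.
Year 4: $135,520 × 4/28 = $19,360. Book value $64,940.
Year 5: $135,520 × 3/28 = $14,520. Book value $50,420.
Year 6: $135,520 × 2/28 = $9,680. Book value $40,740.
Year 7: $135,520 × 1/28 = $4,840. Book value $35,900.

$33,880; $29,040; $24,200; $19,360; $14,520; $9,680; $4,840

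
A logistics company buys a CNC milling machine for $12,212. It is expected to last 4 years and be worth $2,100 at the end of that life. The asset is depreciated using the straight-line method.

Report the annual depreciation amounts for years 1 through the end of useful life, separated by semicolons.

$2,528; $2,528; $2,528; $2,528

Depreciable base = $12,212 − $2,100 = $10,112.
Annual expense = $10,112 / 4 = $2,528.
End of year 1: book value $9,684.
End of year 2: book value $7,156.
End of year 3: book value $4,628.
End of year 4: book value $2,100.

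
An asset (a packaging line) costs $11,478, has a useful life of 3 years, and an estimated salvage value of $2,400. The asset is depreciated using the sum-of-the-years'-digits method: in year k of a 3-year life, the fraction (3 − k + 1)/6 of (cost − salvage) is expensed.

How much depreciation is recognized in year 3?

Depreciable base = $11,478 − $2,400 = $9,078.
Sum of the years' digits = 3+2+1 = 6.
Year 1: $9,078 × 3/6 = $4,539. Book value $6,939.
Year 2: $9,078 × 2/6 = $3,026. Book value $3,913.
Year 3: $9,078 × 1/6 = $1,513. Book value $2,400.

$1,513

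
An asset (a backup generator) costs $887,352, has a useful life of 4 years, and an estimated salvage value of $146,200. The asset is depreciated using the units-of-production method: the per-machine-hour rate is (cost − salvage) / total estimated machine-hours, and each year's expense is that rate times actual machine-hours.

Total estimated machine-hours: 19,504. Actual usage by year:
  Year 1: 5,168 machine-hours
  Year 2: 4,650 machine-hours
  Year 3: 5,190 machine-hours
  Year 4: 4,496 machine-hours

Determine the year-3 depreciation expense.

$197,220

Depreciable base = $887,352 − $146,200 = $741,152.
Rate = $741,152 / 19,504 machine-hours = $38 per machine-hour.
Year 1: 5,168 × $38 = $196,384. Book value $690,968.
Year 2: 4,650 × $38 = $176,700. Book value $514,268.
Year 3: 5,190 × $38 = $197,220. Book value $317,048.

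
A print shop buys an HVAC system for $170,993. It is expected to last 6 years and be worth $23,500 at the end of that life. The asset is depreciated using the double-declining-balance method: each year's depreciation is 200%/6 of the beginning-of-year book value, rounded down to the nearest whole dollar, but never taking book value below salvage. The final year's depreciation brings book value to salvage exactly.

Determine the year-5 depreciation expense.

Depreciable base = $170,993 − $23,500 = $147,493.
Year 1: ⌊$170,993 × 200%/6⌋ = $56,997. Book value $113,996.
Year 2: ⌊$113,996 × 200%/6⌋ = $37,998. Book value $75,998.
Year 3: ⌊$75,998 × 200%/6⌋ = $25,332. Book value $50,666.
Year 4: ⌊$50,666 × 200%/6⌋ = $16,888. Book value $33,778.
Year 5: ⌊$33,778 × 200%/6⌋ = $11,259, capped at $10,278. Book value $23,500.

$10,278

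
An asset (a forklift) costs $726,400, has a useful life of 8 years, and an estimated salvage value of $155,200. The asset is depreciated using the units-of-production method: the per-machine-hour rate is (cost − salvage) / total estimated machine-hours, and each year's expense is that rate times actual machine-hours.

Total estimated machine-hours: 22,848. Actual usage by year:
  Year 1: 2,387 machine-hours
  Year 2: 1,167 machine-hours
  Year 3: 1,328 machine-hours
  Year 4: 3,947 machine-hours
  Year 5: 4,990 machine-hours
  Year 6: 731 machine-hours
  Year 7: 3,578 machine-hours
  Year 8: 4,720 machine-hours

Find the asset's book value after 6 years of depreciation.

Depreciable base = $726,400 − $155,200 = $571,200.
Rate = $571,200 / 22,848 machine-hours = $25 per machine-hour.
Year 1: 2,387 × $25 = $59,675. Book value $666,725.
Year 2: 1,167 × $25 = $29,175. Book value $637,550.
Year 3: 1,328 × $25 = $33,200. Book value $604,350.
Year 4: 3,947 × $25 = $98,675. Book value $505,675.
Year 5: 4,990 × $25 = $124,750. Book value $380,925.
Year 6: 731 × $25 = $18,275. Book value $362,650.

$362,650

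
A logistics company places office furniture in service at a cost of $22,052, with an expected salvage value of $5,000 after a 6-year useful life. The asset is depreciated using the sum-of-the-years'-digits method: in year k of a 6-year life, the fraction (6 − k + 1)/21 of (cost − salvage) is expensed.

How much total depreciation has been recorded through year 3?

$12,180

Depreciable base = $22,052 − $5,000 = $17,052.
Sum of the years' digits = 6+5+4+3+2+1 = 21.
Year 1: $17,052 × 6/21 = $4,872. Book value $17,180.
Year 2: $17,052 × 5/21 = $4,060. Book value $13,120.
Year 3: $17,052 × 4/21 = $3,248. Book value $9,872.
Accumulated through year 3 = $22,052 − $9,872 = $12,180.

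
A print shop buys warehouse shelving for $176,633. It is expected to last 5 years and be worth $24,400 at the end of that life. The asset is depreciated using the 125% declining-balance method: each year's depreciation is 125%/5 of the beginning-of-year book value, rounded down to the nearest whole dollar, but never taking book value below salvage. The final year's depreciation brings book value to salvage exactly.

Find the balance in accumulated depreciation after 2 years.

Depreciable base = $176,633 − $24,400 = $152,233.
Year 1: ⌊$176,633 × 125%/5⌋ = $44,158. Book value $132,475.
Year 2: ⌊$132,475 × 125%/5⌋ = $33,118. Book value $99,357.
Accumulated through year 2 = $176,633 − $99,357 = $77,276.

$77,276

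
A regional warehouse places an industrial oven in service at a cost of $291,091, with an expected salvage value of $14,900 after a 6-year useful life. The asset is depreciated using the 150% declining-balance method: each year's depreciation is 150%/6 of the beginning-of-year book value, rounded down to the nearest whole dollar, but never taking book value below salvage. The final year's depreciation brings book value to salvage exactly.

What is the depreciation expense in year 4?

Depreciable base = $291,091 − $14,900 = $276,191.
Year 1: ⌊$291,091 × 150%/6⌋ = $72,772. Book value $218,319.
Year 2: ⌊$218,319 × 150%/6⌋ = $54,579. Book value $163,740.
Year 3: ⌊$163,740 × 150%/6⌋ = $40,935. Book value $122,805.
Year 4: ⌊$122,805 × 150%/6⌋ = $30,701. Book value $92,104.

$30,701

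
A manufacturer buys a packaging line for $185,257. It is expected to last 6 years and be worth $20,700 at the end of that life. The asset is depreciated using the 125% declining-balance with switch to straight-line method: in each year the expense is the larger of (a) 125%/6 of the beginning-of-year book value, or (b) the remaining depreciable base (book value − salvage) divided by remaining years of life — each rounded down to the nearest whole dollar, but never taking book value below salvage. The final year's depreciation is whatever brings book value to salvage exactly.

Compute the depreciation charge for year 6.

$23,740

Depreciable base = $185,257 − $20,700 = $164,557.
Year 1: DB = ⌊$185,257 × 125%/6⌋ = $38,595; SL = ⌊$164,557/6⌋ = $27,426 → take DB $38,595. Book value $146,662.
Year 2: DB = ⌊$146,662 × 125%/6⌋ = $30,554; SL = ⌊$125,962/5⌋ = $25,192 → take DB $30,554. Book value $116,108.
Year 3: DB = ⌊$116,108 × 125%/6⌋ = $24,189; SL = ⌊$95,408/4⌋ = $23,852 → take DB $24,189. Book value $91,919.
Year 4: DB = ⌊$91,919 × 125%/6⌋ = $19,149; SL = ⌊$71,219/3⌋ = $23,739 → take SL $23,739. Book value $68,180.
Year 5: DB = ⌊$68,180 × 125%/6⌋ = $14,204; SL = ⌊$47,480/2⌋ = $23,740 → take SL $23,740. Book value $44,440.
Year 6 (final): $44,440 − $20,700 = $23,740. Book value $20,700.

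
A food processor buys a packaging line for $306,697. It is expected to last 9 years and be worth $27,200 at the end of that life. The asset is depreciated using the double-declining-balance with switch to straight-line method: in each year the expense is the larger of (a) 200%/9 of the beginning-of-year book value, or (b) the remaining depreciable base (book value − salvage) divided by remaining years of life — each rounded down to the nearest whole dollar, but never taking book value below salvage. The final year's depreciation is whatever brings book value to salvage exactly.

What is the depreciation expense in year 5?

Depreciable base = $306,697 − $27,200 = $279,497.
Year 1: DB = ⌊$306,697 × 200%/9⌋ = $68,154; SL = ⌊$279,497/9⌋ = $31,055 → take DB $68,154. Book value $238,543.
Year 2: DB = ⌊$238,543 × 200%/9⌋ = $53,009; SL = ⌊$211,343/8⌋ = $26,417 → take DB $53,009. Book value $185,534.
Year 3: DB = ⌊$185,534 × 200%/9⌋ = $41,229; SL = ⌊$158,334/7⌋ = $22,619 → take DB $41,229. Book value $144,305.
Year 4: DB = ⌊$144,305 × 200%/9⌋ = $32,067; SL = ⌊$117,105/6⌋ = $19,517 → take DB $32,067. Book value $112,238.
Year 5: DB = ⌊$112,238 × 200%/9⌋ = $24,941; SL = ⌊$85,038/5⌋ = $17,007 → take DB $24,941. Book value $87,297.

$24,941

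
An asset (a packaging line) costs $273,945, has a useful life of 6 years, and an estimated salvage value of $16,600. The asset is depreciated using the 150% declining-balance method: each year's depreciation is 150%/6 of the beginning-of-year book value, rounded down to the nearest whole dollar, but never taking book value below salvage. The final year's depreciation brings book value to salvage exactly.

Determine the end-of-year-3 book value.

Depreciable base = $273,945 − $16,600 = $257,345.
Year 1: ⌊$273,945 × 150%/6⌋ = $68,486. Book value $205,459.
Year 2: ⌊$205,459 × 150%/6⌋ = $51,364. Book value $154,095.
Year 3: ⌊$154,095 × 150%/6⌋ = $38,523. Book value $115,572.

$115,572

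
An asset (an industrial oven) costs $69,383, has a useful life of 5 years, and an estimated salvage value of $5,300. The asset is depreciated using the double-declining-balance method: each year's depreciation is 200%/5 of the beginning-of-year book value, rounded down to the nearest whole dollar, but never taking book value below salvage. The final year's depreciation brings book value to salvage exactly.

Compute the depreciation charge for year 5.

$3,693

Depreciable base = $69,383 − $5,300 = $64,083.
Year 1: ⌊$69,383 × 200%/5⌋ = $27,753. Book value $41,630.
Year 2: ⌊$41,630 × 200%/5⌋ = $16,652. Book value $24,978.
Year 3: ⌊$24,978 × 200%/5⌋ = $9,991. Book value $14,987.
Year 4: ⌊$14,987 × 200%/5⌋ = $5,994. Book value $8,993.
Year 5 (final): $8,993 − $5,300 = $3,693. Book value $5,300.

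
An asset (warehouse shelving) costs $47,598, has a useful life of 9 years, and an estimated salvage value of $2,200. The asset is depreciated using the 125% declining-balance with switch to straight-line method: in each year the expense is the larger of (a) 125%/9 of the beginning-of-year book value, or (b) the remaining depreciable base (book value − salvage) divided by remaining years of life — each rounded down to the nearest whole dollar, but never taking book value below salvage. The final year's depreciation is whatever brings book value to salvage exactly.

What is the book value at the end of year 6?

Depreciable base = $47,598 − $2,200 = $45,398.
Year 1: DB = ⌊$47,598 × 125%/9⌋ = $6,610; SL = ⌊$45,398/9⌋ = $5,044 → take DB $6,610. Book value $40,988.
Year 2: DB = ⌊$40,988 × 125%/9⌋ = $5,692; SL = ⌊$38,788/8⌋ = $4,848 → take DB $5,692. Book value $35,296.
Year 3: DB = ⌊$35,296 × 125%/9⌋ = $4,902; SL = ⌊$33,096/7⌋ = $4,728 → take DB $4,902. Book value $30,394.
Year 4: DB = ⌊$30,394 × 125%/9⌋ = $4,221; SL = ⌊$28,194/6⌋ = $4,699 → take SL $4,699. Book value $25,695.
Year 5: DB = ⌊$25,695 × 125%/9⌋ = $3,568; SL = ⌊$23,495/5⌋ = $4,699 → take SL $4,699. Book value $20,996.
Year 6: DB = ⌊$20,996 × 125%/9⌋ = $2,916; SL = ⌊$18,796/4⌋ = $4,699 → take SL $4,699. Book value $16,297.

$16,297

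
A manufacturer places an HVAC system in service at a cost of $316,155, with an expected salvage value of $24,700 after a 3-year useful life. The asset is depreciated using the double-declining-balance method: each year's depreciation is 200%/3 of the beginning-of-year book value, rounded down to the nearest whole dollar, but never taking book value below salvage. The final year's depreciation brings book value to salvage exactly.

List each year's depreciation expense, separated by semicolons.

$210,770; $70,256; $10,429

Depreciable base = $316,155 − $24,700 = $291,455.
Year 1: ⌊$316,155 × 200%/3⌋ = $210,770. Book value $105,385.
Year 2: ⌊$105,385 × 200%/3⌋ = $70,256. Book value $35,129.
Year 3 (final): $35,129 − $24,700 = $10,429. Book value $24,700.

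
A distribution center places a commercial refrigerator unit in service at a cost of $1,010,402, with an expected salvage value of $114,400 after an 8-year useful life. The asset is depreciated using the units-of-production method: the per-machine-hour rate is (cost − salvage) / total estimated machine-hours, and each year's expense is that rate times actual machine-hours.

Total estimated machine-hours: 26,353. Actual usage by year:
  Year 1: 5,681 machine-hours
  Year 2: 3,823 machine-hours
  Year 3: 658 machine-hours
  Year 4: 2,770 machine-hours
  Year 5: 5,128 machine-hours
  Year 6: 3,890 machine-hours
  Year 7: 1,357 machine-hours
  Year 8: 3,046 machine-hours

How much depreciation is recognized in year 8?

Depreciable base = $1,010,402 − $114,400 = $896,002.
Rate = $896,002 / 26,353 machine-hours = $34 per machine-hour.
Year 1: 5,681 × $34 = $193,154. Book value $817,248.
Year 2: 3,823 × $34 = $129,982. Book value $687,266.
Year 3: 658 × $34 = $22,372. Book value $664,894.
Year 4: 2,770 × $34 = $94,180. Book value $570,714.
Year 5: 5,128 × $34 = $174,352. Book value $396,362.
Year 6: 3,890 × $34 = $132,260. Book value $264,102.
Year 7: 1,357 × $34 = $46,138. Book value $217,964.
Year 8: 3,046 × $34 = $103,564. Book value $114,400.

$103,564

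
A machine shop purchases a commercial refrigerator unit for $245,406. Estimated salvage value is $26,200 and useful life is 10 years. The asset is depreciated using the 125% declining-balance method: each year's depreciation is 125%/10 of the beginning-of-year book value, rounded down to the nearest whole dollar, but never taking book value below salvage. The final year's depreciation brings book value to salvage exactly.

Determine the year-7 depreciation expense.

$13,767

Depreciable base = $245,406 − $26,200 = $219,206.
Year 1: ⌊$245,406 × 125%/10⌋ = $30,675. Book value $214,731.
Year 2: ⌊$214,731 × 125%/10⌋ = $26,841. Book value $187,890.
Year 3: ⌊$187,890 × 125%/10⌋ = $23,486. Book value $164,404.
Year 4: ⌊$164,404 × 125%/10⌋ = $20,550. Book value $143,854.
Year 5: ⌊$143,854 × 125%/10⌋ = $17,981. Book value $125,873.
Year 6: ⌊$125,873 × 125%/10⌋ = $15,734. Book value $110,139.
Year 7: ⌊$110,139 × 125%/10⌋ = $13,767. Book value $96,372.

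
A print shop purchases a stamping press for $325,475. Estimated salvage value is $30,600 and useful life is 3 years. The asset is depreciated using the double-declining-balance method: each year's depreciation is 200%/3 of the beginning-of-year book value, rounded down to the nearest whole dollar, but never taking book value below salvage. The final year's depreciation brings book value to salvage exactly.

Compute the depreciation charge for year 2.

$72,328

Depreciable base = $325,475 − $30,600 = $294,875.
Year 1: ⌊$325,475 × 200%/3⌋ = $216,983. Book value $108,492.
Year 2: ⌊$108,492 × 200%/3⌋ = $72,328. Book value $36,164.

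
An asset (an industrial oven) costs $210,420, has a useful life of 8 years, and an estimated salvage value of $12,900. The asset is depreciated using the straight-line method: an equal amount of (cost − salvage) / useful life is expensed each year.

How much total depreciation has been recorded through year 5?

Depreciable base = $210,420 − $12,900 = $197,520.
Annual expense = $197,520 / 8 = $24,690.
End of year 1: book value $185,730.
End of year 2: book value $161,040.
End of year 3: book value $136,350.
End of year 4: book value $111,660.
End of year 5: book value $86,970.
Accumulated through year 5 = $210,420 − $86,970 = $123,450.

$123,450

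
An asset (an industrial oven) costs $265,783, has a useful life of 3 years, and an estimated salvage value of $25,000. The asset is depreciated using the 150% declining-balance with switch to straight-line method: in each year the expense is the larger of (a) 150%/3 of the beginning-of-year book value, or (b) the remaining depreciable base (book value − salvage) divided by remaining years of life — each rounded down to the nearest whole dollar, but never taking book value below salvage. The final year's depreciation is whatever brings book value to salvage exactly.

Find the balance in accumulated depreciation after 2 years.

Depreciable base = $265,783 − $25,000 = $240,783.
Year 1: DB = ⌊$265,783 × 150%/3⌋ = $132,891; SL = ⌊$240,783/3⌋ = $80,261 → take DB $132,891. Book value $132,892.
Year 2: DB = ⌊$132,892 × 150%/3⌋ = $66,446; SL = ⌊$107,892/2⌋ = $53,946 → take DB $66,446. Book value $66,446.
Accumulated through year 2 = $265,783 − $66,446 = $199,337.

$199,337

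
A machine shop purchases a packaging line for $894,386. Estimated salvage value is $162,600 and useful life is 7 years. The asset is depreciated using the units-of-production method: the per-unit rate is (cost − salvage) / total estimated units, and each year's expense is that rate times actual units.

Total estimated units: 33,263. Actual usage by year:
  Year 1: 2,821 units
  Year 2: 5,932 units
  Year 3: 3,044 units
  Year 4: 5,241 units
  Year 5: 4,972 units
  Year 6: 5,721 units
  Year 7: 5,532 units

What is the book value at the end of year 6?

$284,304

Depreciable base = $894,386 − $162,600 = $731,786.
Rate = $731,786 / 33,263 units = $22 per unit.
Year 1: 2,821 × $22 = $62,062. Book value $832,324.
Year 2: 5,932 × $22 = $130,504. Book value $701,820.
Year 3: 3,044 × $22 = $66,968. Book value $634,852.
Year 4: 5,241 × $22 = $115,302. Book value $519,550.
Year 5: 4,972 × $22 = $109,384. Book value $410,166.
Year 6: 5,721 × $22 = $125,862. Book value $284,304.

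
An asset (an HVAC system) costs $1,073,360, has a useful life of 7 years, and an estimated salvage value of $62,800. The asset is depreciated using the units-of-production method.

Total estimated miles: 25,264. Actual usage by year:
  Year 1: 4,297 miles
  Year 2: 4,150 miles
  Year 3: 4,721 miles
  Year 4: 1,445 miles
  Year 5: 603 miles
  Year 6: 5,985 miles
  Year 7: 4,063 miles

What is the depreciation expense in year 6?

$239,400

Depreciable base = $1,073,360 − $62,800 = $1,010,560.
Rate = $1,010,560 / 25,264 miles = $40 per mile.
Year 1: 4,297 × $40 = $171,880. Book value $901,480.
Year 2: 4,150 × $40 = $166,000. Book value $735,480.
Year 3: 4,721 × $40 = $188,840. Book value $546,640.
Year 4: 1,445 × $40 = $57,800. Book value $488,840.
Year 5: 603 × $40 = $24,120. Book value $464,720.
Year 6: 5,985 × $40 = $239,400. Book value $225,320.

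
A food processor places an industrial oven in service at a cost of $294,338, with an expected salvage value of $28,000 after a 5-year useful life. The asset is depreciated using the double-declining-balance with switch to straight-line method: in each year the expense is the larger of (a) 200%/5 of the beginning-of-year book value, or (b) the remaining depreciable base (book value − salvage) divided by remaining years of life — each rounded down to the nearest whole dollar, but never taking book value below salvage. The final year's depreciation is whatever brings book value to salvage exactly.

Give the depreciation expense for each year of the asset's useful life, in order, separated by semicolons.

$117,735; $70,641; $42,384; $25,431; $10,147

Depreciable base = $294,338 − $28,000 = $266,338.
Year 1: DB = ⌊$294,338 × 200%/5⌋ = $117,735; SL = ⌊$266,338/5⌋ = $53,267 → take DB $117,735. Book value $176,603.
Year 2: DB = ⌊$176,603 × 200%/5⌋ = $70,641; SL = ⌊$148,603/4⌋ = $37,150 → take DB $70,641. Book value $105,962.
Year 3: DB = ⌊$105,962 × 200%/5⌋ = $42,384; SL = ⌊$77,962/3⌋ = $25,987 → take DB $42,384. Book value $63,578.
Year 4: DB = ⌊$63,578 × 200%/5⌋ = $25,431; SL = ⌊$35,578/2⌋ = $17,789 → take DB $25,431. Book value $38,147.
Year 5 (final): $38,147 − $28,000 = $10,147. Book value $28,000.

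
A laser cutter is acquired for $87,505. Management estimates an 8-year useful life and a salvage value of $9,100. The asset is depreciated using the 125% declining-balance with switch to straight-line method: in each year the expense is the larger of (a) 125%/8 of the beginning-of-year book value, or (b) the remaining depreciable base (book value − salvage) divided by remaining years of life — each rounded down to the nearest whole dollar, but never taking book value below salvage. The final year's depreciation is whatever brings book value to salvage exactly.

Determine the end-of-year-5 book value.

$35,179

Depreciable base = $87,505 − $9,100 = $78,405.
Year 1: DB = ⌊$87,505 × 125%/8⌋ = $13,672; SL = ⌊$78,405/8⌋ = $9,800 → take DB $13,672. Book value $73,833.
Year 2: DB = ⌊$73,833 × 125%/8⌋ = $11,536; SL = ⌊$64,733/7⌋ = $9,247 → take DB $11,536. Book value $62,297.
Year 3: DB = ⌊$62,297 × 125%/8⌋ = $9,733; SL = ⌊$53,197/6⌋ = $8,866 → take DB $9,733. Book value $52,564.
Year 4: DB = ⌊$52,564 × 125%/8⌋ = $8,213; SL = ⌊$43,464/5⌋ = $8,692 → take SL $8,692. Book value $43,872.
Year 5: DB = ⌊$43,872 × 125%/8⌋ = $6,855; SL = ⌊$34,772/4⌋ = $8,693 → take SL $8,693. Book value $35,179.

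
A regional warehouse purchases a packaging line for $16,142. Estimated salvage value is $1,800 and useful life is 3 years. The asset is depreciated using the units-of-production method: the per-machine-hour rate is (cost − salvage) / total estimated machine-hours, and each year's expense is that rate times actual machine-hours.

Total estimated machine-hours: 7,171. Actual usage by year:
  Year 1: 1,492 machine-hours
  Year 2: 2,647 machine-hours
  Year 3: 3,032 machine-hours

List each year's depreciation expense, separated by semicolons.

$2,984; $5,294; $6,064

Depreciable base = $16,142 − $1,800 = $14,342.
Rate = $14,342 / 7,171 machine-hours = $2 per machine-hour.
Year 1: 1,492 × $2 = $2,984. Book value $13,158.
Year 2: 2,647 × $2 = $5,294. Book value $7,864.
Year 3: 3,032 × $2 = $6,064. Book value $1,800.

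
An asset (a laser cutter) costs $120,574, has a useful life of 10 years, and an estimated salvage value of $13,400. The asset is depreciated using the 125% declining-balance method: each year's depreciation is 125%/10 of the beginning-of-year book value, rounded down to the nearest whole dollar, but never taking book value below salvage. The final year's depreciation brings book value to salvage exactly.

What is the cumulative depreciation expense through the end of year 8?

$79,141

Depreciable base = $120,574 − $13,400 = $107,174.
Year 1: ⌊$120,574 × 125%/10⌋ = $15,071. Book value $105,503.
Year 2: ⌊$105,503 × 125%/10⌋ = $13,187. Book value $92,316.
Year 3: ⌊$92,316 × 125%/10⌋ = $11,539. Book value $80,777.
Year 4: ⌊$80,777 × 125%/10⌋ = $10,097. Book value $70,680.
Year 5: ⌊$70,680 × 125%/10⌋ = $8,835. Book value $61,845.
Year 6: ⌊$61,845 × 125%/10⌋ = $7,730. Book value $54,115.
Year 7: ⌊$54,115 × 125%/10⌋ = $6,764. Book value $47,351.
Year 8: ⌊$47,351 × 125%/10⌋ = $5,918. Book value $41,433.
Accumulated through year 8 = $120,574 − $41,433 = $79,141.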